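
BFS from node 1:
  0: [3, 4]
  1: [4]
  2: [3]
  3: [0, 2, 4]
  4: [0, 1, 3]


Visit 1, enqueue [4]
Visit 4, enqueue [0, 3]
Visit 0, enqueue []
Visit 3, enqueue [2]
Visit 2, enqueue []

BFS order: [1, 4, 0, 3, 2]


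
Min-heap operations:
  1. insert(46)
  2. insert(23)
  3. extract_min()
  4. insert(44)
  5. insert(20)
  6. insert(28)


insert(46) -> [46]
insert(23) -> [23, 46]
extract_min()->23, [46]
insert(44) -> [44, 46]
insert(20) -> [20, 46, 44]
insert(28) -> [20, 28, 44, 46]

Final heap: [20, 28, 44, 46]


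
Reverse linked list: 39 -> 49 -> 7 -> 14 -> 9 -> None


Step 1: curr=39, set curr.next=prev(None) | reversed so far: 39
Step 2: curr=49, set curr.next=prev(39) | reversed so far: 49 -> 39
Step 3: curr=7, set curr.next=prev(49) | reversed so far: 7 -> 49 -> 39
Step 4: curr=14, set curr.next=prev(7) | reversed so far: 14 -> 7 -> 49 -> 39
Step 5: curr=9, set curr.next=prev(14) | reversed so far: 9 -> 14 -> 7 -> 49 -> 39

9 -> 14 -> 7 -> 49 -> 39 -> None


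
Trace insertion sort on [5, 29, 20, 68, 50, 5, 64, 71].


Initial: [5, 29, 20, 68, 50, 5, 64, 71]
Insert 29: [5, 29, 20, 68, 50, 5, 64, 71]
Insert 20: [5, 20, 29, 68, 50, 5, 64, 71]
Insert 68: [5, 20, 29, 68, 50, 5, 64, 71]
Insert 50: [5, 20, 29, 50, 68, 5, 64, 71]
Insert 5: [5, 5, 20, 29, 50, 68, 64, 71]
Insert 64: [5, 5, 20, 29, 50, 64, 68, 71]
Insert 71: [5, 5, 20, 29, 50, 64, 68, 71]

Sorted: [5, 5, 20, 29, 50, 64, 68, 71]


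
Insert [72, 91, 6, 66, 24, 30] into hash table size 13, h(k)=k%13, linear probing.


Insert 72: h=7 -> slot 7
Insert 91: h=0 -> slot 0
Insert 6: h=6 -> slot 6
Insert 66: h=1 -> slot 1
Insert 24: h=11 -> slot 11
Insert 30: h=4 -> slot 4

Table: [91, 66, None, None, 30, None, 6, 72, None, None, None, 24, None]


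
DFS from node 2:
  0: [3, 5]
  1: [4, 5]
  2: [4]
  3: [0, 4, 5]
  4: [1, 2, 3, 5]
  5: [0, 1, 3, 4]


Visit 2, push [4]
Visit 4, push [5, 3, 1]
Visit 1, push [5]
Visit 5, push [3, 0]
Visit 0, push [3]
Visit 3, push []

DFS order: [2, 4, 1, 5, 0, 3]


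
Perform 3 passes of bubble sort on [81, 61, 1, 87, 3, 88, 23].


Initial: [81, 61, 1, 87, 3, 88, 23]
Pass 1: [61, 1, 81, 3, 87, 23, 88] (4 swaps)
Pass 2: [1, 61, 3, 81, 23, 87, 88] (3 swaps)
Pass 3: [1, 3, 61, 23, 81, 87, 88] (2 swaps)

After 3 passes: [1, 3, 61, 23, 81, 87, 88]


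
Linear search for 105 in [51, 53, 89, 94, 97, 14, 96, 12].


i=0: 51!=105
i=1: 53!=105
i=2: 89!=105
i=3: 94!=105
i=4: 97!=105
i=5: 14!=105
i=6: 96!=105
i=7: 12!=105

Not found, 8 comps


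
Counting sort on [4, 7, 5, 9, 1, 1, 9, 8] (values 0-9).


Input: [4, 7, 5, 9, 1, 1, 9, 8]
Counts: [0, 2, 0, 0, 1, 1, 0, 1, 1, 2]

Sorted: [1, 1, 4, 5, 7, 8, 9, 9]


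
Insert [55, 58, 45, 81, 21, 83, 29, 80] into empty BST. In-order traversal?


Insert 55: root
Insert 58: R from 55
Insert 45: L from 55
Insert 81: R from 55 -> R from 58
Insert 21: L from 55 -> L from 45
Insert 83: R from 55 -> R from 58 -> R from 81
Insert 29: L from 55 -> L from 45 -> R from 21
Insert 80: R from 55 -> R from 58 -> L from 81

In-order: [21, 29, 45, 55, 58, 80, 81, 83]


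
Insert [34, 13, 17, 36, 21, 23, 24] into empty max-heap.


Insert 34: [34]
Insert 13: [34, 13]
Insert 17: [34, 13, 17]
Insert 36: [36, 34, 17, 13]
Insert 21: [36, 34, 17, 13, 21]
Insert 23: [36, 34, 23, 13, 21, 17]
Insert 24: [36, 34, 24, 13, 21, 17, 23]

Final heap: [36, 34, 24, 13, 21, 17, 23]


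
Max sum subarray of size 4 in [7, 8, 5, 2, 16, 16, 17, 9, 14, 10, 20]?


[0:4]: 22
[1:5]: 31
[2:6]: 39
[3:7]: 51
[4:8]: 58
[5:9]: 56
[6:10]: 50
[7:11]: 53

Max: 58 at [4:8]


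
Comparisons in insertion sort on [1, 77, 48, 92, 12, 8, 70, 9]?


Algorithm: insertion sort
Input: [1, 77, 48, 92, 12, 8, 70, 9]
Sorted: [1, 8, 9, 12, 48, 70, 77, 92]

22


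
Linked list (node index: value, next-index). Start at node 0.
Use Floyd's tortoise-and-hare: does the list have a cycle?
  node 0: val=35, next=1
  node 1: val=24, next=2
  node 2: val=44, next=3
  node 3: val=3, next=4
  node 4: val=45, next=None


Floyd's tortoise (slow, +1) and hare (fast, +2):
  init: slow=0, fast=0
  step 1: slow=1, fast=2
  step 2: slow=2, fast=4
  step 3: fast -> None, no cycle

Cycle: no


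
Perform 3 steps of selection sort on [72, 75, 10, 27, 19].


Initial: [72, 75, 10, 27, 19]
Step 1: min=10 at 2
  Swap: [10, 75, 72, 27, 19]
Step 2: min=19 at 4
  Swap: [10, 19, 72, 27, 75]
Step 3: min=27 at 3
  Swap: [10, 19, 27, 72, 75]

After 3 steps: [10, 19, 27, 72, 75]


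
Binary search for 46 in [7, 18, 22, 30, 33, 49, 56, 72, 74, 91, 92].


Step 1: lo=0, hi=10, mid=5, val=49
Step 2: lo=0, hi=4, mid=2, val=22
Step 3: lo=3, hi=4, mid=3, val=30
Step 4: lo=4, hi=4, mid=4, val=33

Not found


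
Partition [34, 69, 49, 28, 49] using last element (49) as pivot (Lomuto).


Pivot: 49
  34 <= 49: advance i (no swap)
  49 <= 49: swap -> [34, 49, 69, 28, 49]
  28 <= 49: swap -> [34, 49, 28, 69, 49]
Place pivot at 3: [34, 49, 28, 49, 69]

Partitioned: [34, 49, 28, 49, 69]


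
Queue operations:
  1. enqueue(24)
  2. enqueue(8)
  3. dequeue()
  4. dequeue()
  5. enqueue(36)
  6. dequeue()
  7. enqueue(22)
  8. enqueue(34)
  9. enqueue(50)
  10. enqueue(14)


enqueue(24) -> [24]
enqueue(8) -> [24, 8]
dequeue()->24, [8]
dequeue()->8, []
enqueue(36) -> [36]
dequeue()->36, []
enqueue(22) -> [22]
enqueue(34) -> [22, 34]
enqueue(50) -> [22, 34, 50]
enqueue(14) -> [22, 34, 50, 14]

Final queue: [22, 34, 50, 14]


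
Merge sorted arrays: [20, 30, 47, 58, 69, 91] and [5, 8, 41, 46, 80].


Take 5 from B
Take 8 from B
Take 20 from A
Take 30 from A
Take 41 from B
Take 46 from B
Take 47 from A
Take 58 from A
Take 69 from A
Take 80 from B

Merged: [5, 8, 20, 30, 41, 46, 47, 58, 69, 80, 91]


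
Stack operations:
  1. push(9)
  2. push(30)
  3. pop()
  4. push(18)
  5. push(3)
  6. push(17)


push(9) -> [9]
push(30) -> [9, 30]
pop()->30, [9]
push(18) -> [9, 18]
push(3) -> [9, 18, 3]
push(17) -> [9, 18, 3, 17]

Final stack: [9, 18, 3, 17]


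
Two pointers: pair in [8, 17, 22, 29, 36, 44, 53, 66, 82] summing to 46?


lo=0(8)+hi=8(82)=90
lo=0(8)+hi=7(66)=74
lo=0(8)+hi=6(53)=61
lo=0(8)+hi=5(44)=52
lo=0(8)+hi=4(36)=44
lo=1(17)+hi=4(36)=53
lo=1(17)+hi=3(29)=46

Yes: 17+29=46


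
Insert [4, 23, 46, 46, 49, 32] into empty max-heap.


Insert 4: [4]
Insert 23: [23, 4]
Insert 46: [46, 4, 23]
Insert 46: [46, 46, 23, 4]
Insert 49: [49, 46, 23, 4, 46]
Insert 32: [49, 46, 32, 4, 46, 23]

Final heap: [49, 46, 32, 4, 46, 23]


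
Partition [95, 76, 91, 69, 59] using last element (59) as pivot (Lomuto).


Pivot: 59
Place pivot at 0: [59, 76, 91, 69, 95]

Partitioned: [59, 76, 91, 69, 95]


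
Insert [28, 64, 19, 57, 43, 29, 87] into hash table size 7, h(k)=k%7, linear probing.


Insert 28: h=0 -> slot 0
Insert 64: h=1 -> slot 1
Insert 19: h=5 -> slot 5
Insert 57: h=1, 1 probes -> slot 2
Insert 43: h=1, 2 probes -> slot 3
Insert 29: h=1, 3 probes -> slot 4
Insert 87: h=3, 3 probes -> slot 6

Table: [28, 64, 57, 43, 29, 19, 87]


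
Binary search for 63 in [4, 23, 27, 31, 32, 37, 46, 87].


Step 1: lo=0, hi=7, mid=3, val=31
Step 2: lo=4, hi=7, mid=5, val=37
Step 3: lo=6, hi=7, mid=6, val=46
Step 4: lo=7, hi=7, mid=7, val=87

Not found


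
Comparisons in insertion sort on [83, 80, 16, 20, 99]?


Algorithm: insertion sort
Input: [83, 80, 16, 20, 99]
Sorted: [16, 20, 80, 83, 99]

7


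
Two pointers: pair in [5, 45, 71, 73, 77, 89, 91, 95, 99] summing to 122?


lo=0(5)+hi=8(99)=104
lo=1(45)+hi=8(99)=144
lo=1(45)+hi=7(95)=140
lo=1(45)+hi=6(91)=136
lo=1(45)+hi=5(89)=134
lo=1(45)+hi=4(77)=122

Yes: 45+77=122


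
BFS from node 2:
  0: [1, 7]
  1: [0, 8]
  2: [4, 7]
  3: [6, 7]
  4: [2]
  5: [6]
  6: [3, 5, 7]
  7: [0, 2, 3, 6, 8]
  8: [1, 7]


Visit 2, enqueue [4, 7]
Visit 4, enqueue []
Visit 7, enqueue [0, 3, 6, 8]
Visit 0, enqueue [1]
Visit 3, enqueue []
Visit 6, enqueue [5]
Visit 8, enqueue []
Visit 1, enqueue []
Visit 5, enqueue []

BFS order: [2, 4, 7, 0, 3, 6, 8, 1, 5]


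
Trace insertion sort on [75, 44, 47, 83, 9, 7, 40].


Initial: [75, 44, 47, 83, 9, 7, 40]
Insert 44: [44, 75, 47, 83, 9, 7, 40]
Insert 47: [44, 47, 75, 83, 9, 7, 40]
Insert 83: [44, 47, 75, 83, 9, 7, 40]
Insert 9: [9, 44, 47, 75, 83, 7, 40]
Insert 7: [7, 9, 44, 47, 75, 83, 40]
Insert 40: [7, 9, 40, 44, 47, 75, 83]

Sorted: [7, 9, 40, 44, 47, 75, 83]


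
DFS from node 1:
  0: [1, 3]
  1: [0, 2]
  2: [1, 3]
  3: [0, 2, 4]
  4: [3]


Visit 1, push [2, 0]
Visit 0, push [3]
Visit 3, push [4, 2]
Visit 2, push []
Visit 4, push []

DFS order: [1, 0, 3, 2, 4]


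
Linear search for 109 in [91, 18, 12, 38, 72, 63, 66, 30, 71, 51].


i=0: 91!=109
i=1: 18!=109
i=2: 12!=109
i=3: 38!=109
i=4: 72!=109
i=5: 63!=109
i=6: 66!=109
i=7: 30!=109
i=8: 71!=109
i=9: 51!=109

Not found, 10 comps


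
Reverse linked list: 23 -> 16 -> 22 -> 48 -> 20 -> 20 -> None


Step 1: curr=23, set curr.next=prev(None) | reversed so far: 23
Step 2: curr=16, set curr.next=prev(23) | reversed so far: 16 -> 23
Step 3: curr=22, set curr.next=prev(16) | reversed so far: 22 -> 16 -> 23
Step 4: curr=48, set curr.next=prev(22) | reversed so far: 48 -> 22 -> 16 -> 23
Step 5: curr=20, set curr.next=prev(48) | reversed so far: 20 -> 48 -> 22 -> 16 -> 23
Step 6: curr=20, set curr.next=prev(20) | reversed so far: 20 -> 20 -> 48 -> 22 -> 16 -> 23

20 -> 20 -> 48 -> 22 -> 16 -> 23 -> None


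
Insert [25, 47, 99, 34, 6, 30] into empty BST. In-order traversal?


Insert 25: root
Insert 47: R from 25
Insert 99: R from 25 -> R from 47
Insert 34: R from 25 -> L from 47
Insert 6: L from 25
Insert 30: R from 25 -> L from 47 -> L from 34

In-order: [6, 25, 30, 34, 47, 99]


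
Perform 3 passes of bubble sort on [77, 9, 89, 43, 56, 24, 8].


Initial: [77, 9, 89, 43, 56, 24, 8]
Pass 1: [9, 77, 43, 56, 24, 8, 89] (5 swaps)
Pass 2: [9, 43, 56, 24, 8, 77, 89] (4 swaps)
Pass 3: [9, 43, 24, 8, 56, 77, 89] (2 swaps)

After 3 passes: [9, 43, 24, 8, 56, 77, 89]


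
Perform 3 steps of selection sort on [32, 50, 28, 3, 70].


Initial: [32, 50, 28, 3, 70]
Step 1: min=3 at 3
  Swap: [3, 50, 28, 32, 70]
Step 2: min=28 at 2
  Swap: [3, 28, 50, 32, 70]
Step 3: min=32 at 3
  Swap: [3, 28, 32, 50, 70]

After 3 steps: [3, 28, 32, 50, 70]


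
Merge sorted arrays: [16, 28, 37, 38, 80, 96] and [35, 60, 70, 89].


Take 16 from A
Take 28 from A
Take 35 from B
Take 37 from A
Take 38 from A
Take 60 from B
Take 70 from B
Take 80 from A
Take 89 from B

Merged: [16, 28, 35, 37, 38, 60, 70, 80, 89, 96]


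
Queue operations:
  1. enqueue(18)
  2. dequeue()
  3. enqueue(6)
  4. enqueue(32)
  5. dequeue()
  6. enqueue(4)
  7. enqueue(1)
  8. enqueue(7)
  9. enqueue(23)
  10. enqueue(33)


enqueue(18) -> [18]
dequeue()->18, []
enqueue(6) -> [6]
enqueue(32) -> [6, 32]
dequeue()->6, [32]
enqueue(4) -> [32, 4]
enqueue(1) -> [32, 4, 1]
enqueue(7) -> [32, 4, 1, 7]
enqueue(23) -> [32, 4, 1, 7, 23]
enqueue(33) -> [32, 4, 1, 7, 23, 33]

Final queue: [32, 4, 1, 7, 23, 33]


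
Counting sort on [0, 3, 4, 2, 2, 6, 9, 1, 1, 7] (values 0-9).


Input: [0, 3, 4, 2, 2, 6, 9, 1, 1, 7]
Counts: [1, 2, 2, 1, 1, 0, 1, 1, 0, 1]

Sorted: [0, 1, 1, 2, 2, 3, 4, 6, 7, 9]


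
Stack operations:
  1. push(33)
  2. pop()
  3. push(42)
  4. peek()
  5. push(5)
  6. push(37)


push(33) -> [33]
pop()->33, []
push(42) -> [42]
peek()->42
push(5) -> [42, 5]
push(37) -> [42, 5, 37]

Final stack: [42, 5, 37]


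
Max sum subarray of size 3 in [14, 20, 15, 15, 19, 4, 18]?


[0:3]: 49
[1:4]: 50
[2:5]: 49
[3:6]: 38
[4:7]: 41

Max: 50 at [1:4]


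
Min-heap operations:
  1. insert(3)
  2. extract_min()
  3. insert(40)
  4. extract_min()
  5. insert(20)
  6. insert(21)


insert(3) -> [3]
extract_min()->3, []
insert(40) -> [40]
extract_min()->40, []
insert(20) -> [20]
insert(21) -> [20, 21]

Final heap: [20, 21]


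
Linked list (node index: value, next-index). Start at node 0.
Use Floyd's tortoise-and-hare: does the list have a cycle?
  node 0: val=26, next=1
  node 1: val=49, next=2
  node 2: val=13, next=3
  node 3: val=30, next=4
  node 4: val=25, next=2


Floyd's tortoise (slow, +1) and hare (fast, +2):
  init: slow=0, fast=0
  step 1: slow=1, fast=2
  step 2: slow=2, fast=4
  step 3: slow=3, fast=3
  slow == fast at node 3: cycle detected

Cycle: yes


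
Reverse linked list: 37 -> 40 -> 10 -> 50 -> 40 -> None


Step 1: curr=37, set curr.next=prev(None) | reversed so far: 37
Step 2: curr=40, set curr.next=prev(37) | reversed so far: 40 -> 37
Step 3: curr=10, set curr.next=prev(40) | reversed so far: 10 -> 40 -> 37
Step 4: curr=50, set curr.next=prev(10) | reversed so far: 50 -> 10 -> 40 -> 37
Step 5: curr=40, set curr.next=prev(50) | reversed so far: 40 -> 50 -> 10 -> 40 -> 37

40 -> 50 -> 10 -> 40 -> 37 -> None


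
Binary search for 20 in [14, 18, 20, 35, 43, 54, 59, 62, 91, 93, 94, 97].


Step 1: lo=0, hi=11, mid=5, val=54
Step 2: lo=0, hi=4, mid=2, val=20

Found at index 2


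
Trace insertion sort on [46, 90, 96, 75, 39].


Initial: [46, 90, 96, 75, 39]
Insert 90: [46, 90, 96, 75, 39]
Insert 96: [46, 90, 96, 75, 39]
Insert 75: [46, 75, 90, 96, 39]
Insert 39: [39, 46, 75, 90, 96]

Sorted: [39, 46, 75, 90, 96]


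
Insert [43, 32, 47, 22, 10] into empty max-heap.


Insert 43: [43]
Insert 32: [43, 32]
Insert 47: [47, 32, 43]
Insert 22: [47, 32, 43, 22]
Insert 10: [47, 32, 43, 22, 10]

Final heap: [47, 32, 43, 22, 10]


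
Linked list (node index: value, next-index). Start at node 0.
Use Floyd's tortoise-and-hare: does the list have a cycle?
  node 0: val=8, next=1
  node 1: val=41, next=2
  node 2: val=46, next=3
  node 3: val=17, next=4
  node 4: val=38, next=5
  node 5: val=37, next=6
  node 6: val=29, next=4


Floyd's tortoise (slow, +1) and hare (fast, +2):
  init: slow=0, fast=0
  step 1: slow=1, fast=2
  step 2: slow=2, fast=4
  step 3: slow=3, fast=6
  step 4: slow=4, fast=5
  step 5: slow=5, fast=4
  step 6: slow=6, fast=6
  slow == fast at node 6: cycle detected

Cycle: yes


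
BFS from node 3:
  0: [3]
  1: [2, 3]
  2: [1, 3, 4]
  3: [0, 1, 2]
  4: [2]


Visit 3, enqueue [0, 1, 2]
Visit 0, enqueue []
Visit 1, enqueue []
Visit 2, enqueue [4]
Visit 4, enqueue []

BFS order: [3, 0, 1, 2, 4]


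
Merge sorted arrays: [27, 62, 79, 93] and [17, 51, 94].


Take 17 from B
Take 27 from A
Take 51 from B
Take 62 from A
Take 79 from A
Take 93 from A

Merged: [17, 27, 51, 62, 79, 93, 94]


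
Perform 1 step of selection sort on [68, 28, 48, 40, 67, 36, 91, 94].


Initial: [68, 28, 48, 40, 67, 36, 91, 94]
Step 1: min=28 at 1
  Swap: [28, 68, 48, 40, 67, 36, 91, 94]

After 1 step: [28, 68, 48, 40, 67, 36, 91, 94]


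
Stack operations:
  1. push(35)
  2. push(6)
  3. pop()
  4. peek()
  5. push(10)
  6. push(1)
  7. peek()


push(35) -> [35]
push(6) -> [35, 6]
pop()->6, [35]
peek()->35
push(10) -> [35, 10]
push(1) -> [35, 10, 1]
peek()->1

Final stack: [35, 10, 1]


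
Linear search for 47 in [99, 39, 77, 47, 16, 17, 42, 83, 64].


i=0: 99!=47
i=1: 39!=47
i=2: 77!=47
i=3: 47==47 found!

Found at 3, 4 comps


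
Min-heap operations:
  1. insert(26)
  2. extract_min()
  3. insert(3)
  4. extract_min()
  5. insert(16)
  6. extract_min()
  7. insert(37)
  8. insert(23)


insert(26) -> [26]
extract_min()->26, []
insert(3) -> [3]
extract_min()->3, []
insert(16) -> [16]
extract_min()->16, []
insert(37) -> [37]
insert(23) -> [23, 37]

Final heap: [23, 37]


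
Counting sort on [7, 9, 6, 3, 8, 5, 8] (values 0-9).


Input: [7, 9, 6, 3, 8, 5, 8]
Counts: [0, 0, 0, 1, 0, 1, 1, 1, 2, 1]

Sorted: [3, 5, 6, 7, 8, 8, 9]


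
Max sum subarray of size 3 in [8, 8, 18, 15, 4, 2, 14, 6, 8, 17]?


[0:3]: 34
[1:4]: 41
[2:5]: 37
[3:6]: 21
[4:7]: 20
[5:8]: 22
[6:9]: 28
[7:10]: 31

Max: 41 at [1:4]


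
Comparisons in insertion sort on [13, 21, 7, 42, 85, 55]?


Algorithm: insertion sort
Input: [13, 21, 7, 42, 85, 55]
Sorted: [7, 13, 21, 42, 55, 85]

7


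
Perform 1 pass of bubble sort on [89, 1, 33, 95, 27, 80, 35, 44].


Initial: [89, 1, 33, 95, 27, 80, 35, 44]
Pass 1: [1, 33, 89, 27, 80, 35, 44, 95] (6 swaps)

After 1 pass: [1, 33, 89, 27, 80, 35, 44, 95]


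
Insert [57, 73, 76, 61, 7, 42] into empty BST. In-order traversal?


Insert 57: root
Insert 73: R from 57
Insert 76: R from 57 -> R from 73
Insert 61: R from 57 -> L from 73
Insert 7: L from 57
Insert 42: L from 57 -> R from 7

In-order: [7, 42, 57, 61, 73, 76]


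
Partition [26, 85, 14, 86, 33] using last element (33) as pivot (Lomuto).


Pivot: 33
  26 <= 33: advance i (no swap)
  14 <= 33: swap -> [26, 14, 85, 86, 33]
Place pivot at 2: [26, 14, 33, 86, 85]

Partitioned: [26, 14, 33, 86, 85]


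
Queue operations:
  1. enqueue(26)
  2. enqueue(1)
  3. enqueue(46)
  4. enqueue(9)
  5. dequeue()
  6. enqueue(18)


enqueue(26) -> [26]
enqueue(1) -> [26, 1]
enqueue(46) -> [26, 1, 46]
enqueue(9) -> [26, 1, 46, 9]
dequeue()->26, [1, 46, 9]
enqueue(18) -> [1, 46, 9, 18]

Final queue: [1, 46, 9, 18]


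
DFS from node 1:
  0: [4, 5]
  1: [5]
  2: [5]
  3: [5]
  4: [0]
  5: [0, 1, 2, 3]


Visit 1, push [5]
Visit 5, push [3, 2, 0]
Visit 0, push [4]
Visit 4, push []
Visit 2, push []
Visit 3, push []

DFS order: [1, 5, 0, 4, 2, 3]


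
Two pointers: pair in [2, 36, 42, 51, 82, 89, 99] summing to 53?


lo=0(2)+hi=6(99)=101
lo=0(2)+hi=5(89)=91
lo=0(2)+hi=4(82)=84
lo=0(2)+hi=3(51)=53

Yes: 2+51=53


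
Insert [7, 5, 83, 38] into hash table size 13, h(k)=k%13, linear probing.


Insert 7: h=7 -> slot 7
Insert 5: h=5 -> slot 5
Insert 83: h=5, 1 probes -> slot 6
Insert 38: h=12 -> slot 12

Table: [None, None, None, None, None, 5, 83, 7, None, None, None, None, 38]


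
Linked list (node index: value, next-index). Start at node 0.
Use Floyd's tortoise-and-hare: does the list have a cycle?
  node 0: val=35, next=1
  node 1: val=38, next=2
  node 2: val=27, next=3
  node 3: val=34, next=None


Floyd's tortoise (slow, +1) and hare (fast, +2):
  init: slow=0, fast=0
  step 1: slow=1, fast=2
  step 2: fast 2->3->None, no cycle

Cycle: no


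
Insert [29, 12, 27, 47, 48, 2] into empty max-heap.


Insert 29: [29]
Insert 12: [29, 12]
Insert 27: [29, 12, 27]
Insert 47: [47, 29, 27, 12]
Insert 48: [48, 47, 27, 12, 29]
Insert 2: [48, 47, 27, 12, 29, 2]

Final heap: [48, 47, 27, 12, 29, 2]


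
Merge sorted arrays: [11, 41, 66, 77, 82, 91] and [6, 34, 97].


Take 6 from B
Take 11 from A
Take 34 from B
Take 41 from A
Take 66 from A
Take 77 from A
Take 82 from A
Take 91 from A

Merged: [6, 11, 34, 41, 66, 77, 82, 91, 97]


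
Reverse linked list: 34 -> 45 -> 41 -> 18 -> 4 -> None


Step 1: curr=34, set curr.next=prev(None) | reversed so far: 34
Step 2: curr=45, set curr.next=prev(34) | reversed so far: 45 -> 34
Step 3: curr=41, set curr.next=prev(45) | reversed so far: 41 -> 45 -> 34
Step 4: curr=18, set curr.next=prev(41) | reversed so far: 18 -> 41 -> 45 -> 34
Step 5: curr=4, set curr.next=prev(18) | reversed so far: 4 -> 18 -> 41 -> 45 -> 34

4 -> 18 -> 41 -> 45 -> 34 -> None


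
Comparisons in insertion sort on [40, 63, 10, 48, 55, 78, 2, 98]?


Algorithm: insertion sort
Input: [40, 63, 10, 48, 55, 78, 2, 98]
Sorted: [2, 10, 40, 48, 55, 63, 78, 98]

15


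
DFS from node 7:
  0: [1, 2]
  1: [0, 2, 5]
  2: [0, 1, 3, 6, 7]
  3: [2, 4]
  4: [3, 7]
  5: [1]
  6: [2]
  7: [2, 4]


Visit 7, push [4, 2]
Visit 2, push [6, 3, 1, 0]
Visit 0, push [1]
Visit 1, push [5]
Visit 5, push []
Visit 3, push [4]
Visit 4, push []
Visit 6, push []

DFS order: [7, 2, 0, 1, 5, 3, 4, 6]


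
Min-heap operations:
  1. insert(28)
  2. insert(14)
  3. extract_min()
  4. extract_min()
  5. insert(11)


insert(28) -> [28]
insert(14) -> [14, 28]
extract_min()->14, [28]
extract_min()->28, []
insert(11) -> [11]

Final heap: [11]


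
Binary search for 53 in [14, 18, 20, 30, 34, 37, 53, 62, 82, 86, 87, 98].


Step 1: lo=0, hi=11, mid=5, val=37
Step 2: lo=6, hi=11, mid=8, val=82
Step 3: lo=6, hi=7, mid=6, val=53

Found at index 6


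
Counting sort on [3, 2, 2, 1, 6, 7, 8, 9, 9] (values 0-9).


Input: [3, 2, 2, 1, 6, 7, 8, 9, 9]
Counts: [0, 1, 2, 1, 0, 0, 1, 1, 1, 2]

Sorted: [1, 2, 2, 3, 6, 7, 8, 9, 9]


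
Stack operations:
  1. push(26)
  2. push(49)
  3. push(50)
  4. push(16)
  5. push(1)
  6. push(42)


push(26) -> [26]
push(49) -> [26, 49]
push(50) -> [26, 49, 50]
push(16) -> [26, 49, 50, 16]
push(1) -> [26, 49, 50, 16, 1]
push(42) -> [26, 49, 50, 16, 1, 42]

Final stack: [26, 49, 50, 16, 1, 42]


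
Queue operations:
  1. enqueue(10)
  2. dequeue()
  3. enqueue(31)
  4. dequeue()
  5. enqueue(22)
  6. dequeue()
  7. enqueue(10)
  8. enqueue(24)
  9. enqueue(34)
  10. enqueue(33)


enqueue(10) -> [10]
dequeue()->10, []
enqueue(31) -> [31]
dequeue()->31, []
enqueue(22) -> [22]
dequeue()->22, []
enqueue(10) -> [10]
enqueue(24) -> [10, 24]
enqueue(34) -> [10, 24, 34]
enqueue(33) -> [10, 24, 34, 33]

Final queue: [10, 24, 34, 33]


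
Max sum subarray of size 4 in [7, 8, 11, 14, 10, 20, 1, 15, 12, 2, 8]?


[0:4]: 40
[1:5]: 43
[2:6]: 55
[3:7]: 45
[4:8]: 46
[5:9]: 48
[6:10]: 30
[7:11]: 37

Max: 55 at [2:6]


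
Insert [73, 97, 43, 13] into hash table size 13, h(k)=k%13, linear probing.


Insert 73: h=8 -> slot 8
Insert 97: h=6 -> slot 6
Insert 43: h=4 -> slot 4
Insert 13: h=0 -> slot 0

Table: [13, None, None, None, 43, None, 97, None, 73, None, None, None, None]


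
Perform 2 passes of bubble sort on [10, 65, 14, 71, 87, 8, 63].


Initial: [10, 65, 14, 71, 87, 8, 63]
Pass 1: [10, 14, 65, 71, 8, 63, 87] (3 swaps)
Pass 2: [10, 14, 65, 8, 63, 71, 87] (2 swaps)

After 2 passes: [10, 14, 65, 8, 63, 71, 87]


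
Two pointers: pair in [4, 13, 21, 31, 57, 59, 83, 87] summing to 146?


lo=0(4)+hi=7(87)=91
lo=1(13)+hi=7(87)=100
lo=2(21)+hi=7(87)=108
lo=3(31)+hi=7(87)=118
lo=4(57)+hi=7(87)=144
lo=5(59)+hi=7(87)=146

Yes: 59+87=146


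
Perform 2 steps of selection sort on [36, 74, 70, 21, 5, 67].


Initial: [36, 74, 70, 21, 5, 67]
Step 1: min=5 at 4
  Swap: [5, 74, 70, 21, 36, 67]
Step 2: min=21 at 3
  Swap: [5, 21, 70, 74, 36, 67]

After 2 steps: [5, 21, 70, 74, 36, 67]


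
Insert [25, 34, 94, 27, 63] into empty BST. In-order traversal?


Insert 25: root
Insert 34: R from 25
Insert 94: R from 25 -> R from 34
Insert 27: R from 25 -> L from 34
Insert 63: R from 25 -> R from 34 -> L from 94

In-order: [25, 27, 34, 63, 94]


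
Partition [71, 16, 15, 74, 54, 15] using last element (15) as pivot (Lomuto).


Pivot: 15
  15 <= 15: swap -> [15, 16, 71, 74, 54, 15]
Place pivot at 1: [15, 15, 71, 74, 54, 16]

Partitioned: [15, 15, 71, 74, 54, 16]


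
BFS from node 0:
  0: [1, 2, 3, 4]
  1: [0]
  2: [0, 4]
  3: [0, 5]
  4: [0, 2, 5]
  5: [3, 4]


Visit 0, enqueue [1, 2, 3, 4]
Visit 1, enqueue []
Visit 2, enqueue []
Visit 3, enqueue [5]
Visit 4, enqueue []
Visit 5, enqueue []

BFS order: [0, 1, 2, 3, 4, 5]


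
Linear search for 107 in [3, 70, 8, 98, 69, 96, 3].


i=0: 3!=107
i=1: 70!=107
i=2: 8!=107
i=3: 98!=107
i=4: 69!=107
i=5: 96!=107
i=6: 3!=107

Not found, 7 comps


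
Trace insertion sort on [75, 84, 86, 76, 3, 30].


Initial: [75, 84, 86, 76, 3, 30]
Insert 84: [75, 84, 86, 76, 3, 30]
Insert 86: [75, 84, 86, 76, 3, 30]
Insert 76: [75, 76, 84, 86, 3, 30]
Insert 3: [3, 75, 76, 84, 86, 30]
Insert 30: [3, 30, 75, 76, 84, 86]

Sorted: [3, 30, 75, 76, 84, 86]


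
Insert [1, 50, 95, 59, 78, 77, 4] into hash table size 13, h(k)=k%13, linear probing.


Insert 1: h=1 -> slot 1
Insert 50: h=11 -> slot 11
Insert 95: h=4 -> slot 4
Insert 59: h=7 -> slot 7
Insert 78: h=0 -> slot 0
Insert 77: h=12 -> slot 12
Insert 4: h=4, 1 probes -> slot 5

Table: [78, 1, None, None, 95, 4, None, 59, None, None, None, 50, 77]


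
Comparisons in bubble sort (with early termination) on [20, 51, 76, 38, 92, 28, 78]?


Algorithm: bubble sort (with early termination)
Input: [20, 51, 76, 38, 92, 28, 78]
Sorted: [20, 28, 38, 51, 76, 78, 92]

20


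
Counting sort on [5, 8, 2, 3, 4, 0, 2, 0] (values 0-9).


Input: [5, 8, 2, 3, 4, 0, 2, 0]
Counts: [2, 0, 2, 1, 1, 1, 0, 0, 1, 0]

Sorted: [0, 0, 2, 2, 3, 4, 5, 8]


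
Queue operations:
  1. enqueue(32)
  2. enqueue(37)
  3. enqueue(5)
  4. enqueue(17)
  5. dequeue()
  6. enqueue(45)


enqueue(32) -> [32]
enqueue(37) -> [32, 37]
enqueue(5) -> [32, 37, 5]
enqueue(17) -> [32, 37, 5, 17]
dequeue()->32, [37, 5, 17]
enqueue(45) -> [37, 5, 17, 45]

Final queue: [37, 5, 17, 45]


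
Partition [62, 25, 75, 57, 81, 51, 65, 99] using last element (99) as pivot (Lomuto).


Pivot: 99
  62 <= 99: advance i (no swap)
  25 <= 99: advance i (no swap)
  75 <= 99: advance i (no swap)
  57 <= 99: advance i (no swap)
  81 <= 99: advance i (no swap)
  51 <= 99: advance i (no swap)
  65 <= 99: advance i (no swap)
Place pivot at 7: [62, 25, 75, 57, 81, 51, 65, 99]

Partitioned: [62, 25, 75, 57, 81, 51, 65, 99]


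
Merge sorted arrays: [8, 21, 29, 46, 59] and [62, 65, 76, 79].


Take 8 from A
Take 21 from A
Take 29 from A
Take 46 from A
Take 59 from A

Merged: [8, 21, 29, 46, 59, 62, 65, 76, 79]


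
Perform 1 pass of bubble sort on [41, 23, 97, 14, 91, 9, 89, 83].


Initial: [41, 23, 97, 14, 91, 9, 89, 83]
Pass 1: [23, 41, 14, 91, 9, 89, 83, 97] (6 swaps)

After 1 pass: [23, 41, 14, 91, 9, 89, 83, 97]


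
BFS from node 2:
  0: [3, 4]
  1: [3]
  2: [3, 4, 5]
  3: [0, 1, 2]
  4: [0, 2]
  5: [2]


Visit 2, enqueue [3, 4, 5]
Visit 3, enqueue [0, 1]
Visit 4, enqueue []
Visit 5, enqueue []
Visit 0, enqueue []
Visit 1, enqueue []

BFS order: [2, 3, 4, 5, 0, 1]


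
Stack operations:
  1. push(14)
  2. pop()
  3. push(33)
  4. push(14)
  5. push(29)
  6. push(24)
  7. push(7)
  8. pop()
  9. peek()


push(14) -> [14]
pop()->14, []
push(33) -> [33]
push(14) -> [33, 14]
push(29) -> [33, 14, 29]
push(24) -> [33, 14, 29, 24]
push(7) -> [33, 14, 29, 24, 7]
pop()->7, [33, 14, 29, 24]
peek()->24

Final stack: [33, 14, 29, 24]


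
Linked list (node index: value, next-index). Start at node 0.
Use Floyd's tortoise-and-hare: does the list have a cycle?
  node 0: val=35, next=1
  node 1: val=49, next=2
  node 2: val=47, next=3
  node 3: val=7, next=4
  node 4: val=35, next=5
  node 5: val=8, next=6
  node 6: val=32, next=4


Floyd's tortoise (slow, +1) and hare (fast, +2):
  init: slow=0, fast=0
  step 1: slow=1, fast=2
  step 2: slow=2, fast=4
  step 3: slow=3, fast=6
  step 4: slow=4, fast=5
  step 5: slow=5, fast=4
  step 6: slow=6, fast=6
  slow == fast at node 6: cycle detected

Cycle: yes


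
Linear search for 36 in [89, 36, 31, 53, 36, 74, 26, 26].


i=0: 89!=36
i=1: 36==36 found!

Found at 1, 2 comps


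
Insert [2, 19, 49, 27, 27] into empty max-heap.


Insert 2: [2]
Insert 19: [19, 2]
Insert 49: [49, 2, 19]
Insert 27: [49, 27, 19, 2]
Insert 27: [49, 27, 19, 2, 27]

Final heap: [49, 27, 19, 2, 27]


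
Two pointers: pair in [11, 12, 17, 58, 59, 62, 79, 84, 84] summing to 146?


lo=0(11)+hi=8(84)=95
lo=1(12)+hi=8(84)=96
lo=2(17)+hi=8(84)=101
lo=3(58)+hi=8(84)=142
lo=4(59)+hi=8(84)=143
lo=5(62)+hi=8(84)=146

Yes: 62+84=146


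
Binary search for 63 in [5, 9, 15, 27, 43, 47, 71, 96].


Step 1: lo=0, hi=7, mid=3, val=27
Step 2: lo=4, hi=7, mid=5, val=47
Step 3: lo=6, hi=7, mid=6, val=71

Not found


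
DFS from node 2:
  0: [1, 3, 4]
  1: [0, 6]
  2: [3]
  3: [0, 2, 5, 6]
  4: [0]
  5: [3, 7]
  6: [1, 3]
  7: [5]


Visit 2, push [3]
Visit 3, push [6, 5, 0]
Visit 0, push [4, 1]
Visit 1, push [6]
Visit 6, push []
Visit 4, push []
Visit 5, push [7]
Visit 7, push []

DFS order: [2, 3, 0, 1, 6, 4, 5, 7]


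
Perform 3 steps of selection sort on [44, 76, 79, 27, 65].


Initial: [44, 76, 79, 27, 65]
Step 1: min=27 at 3
  Swap: [27, 76, 79, 44, 65]
Step 2: min=44 at 3
  Swap: [27, 44, 79, 76, 65]
Step 3: min=65 at 4
  Swap: [27, 44, 65, 76, 79]

After 3 steps: [27, 44, 65, 76, 79]


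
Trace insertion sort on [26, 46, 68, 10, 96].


Initial: [26, 46, 68, 10, 96]
Insert 46: [26, 46, 68, 10, 96]
Insert 68: [26, 46, 68, 10, 96]
Insert 10: [10, 26, 46, 68, 96]
Insert 96: [10, 26, 46, 68, 96]

Sorted: [10, 26, 46, 68, 96]


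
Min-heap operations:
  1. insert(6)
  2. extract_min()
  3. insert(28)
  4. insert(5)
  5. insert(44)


insert(6) -> [6]
extract_min()->6, []
insert(28) -> [28]
insert(5) -> [5, 28]
insert(44) -> [5, 28, 44]

Final heap: [5, 28, 44]


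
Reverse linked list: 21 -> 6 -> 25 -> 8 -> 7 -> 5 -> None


Step 1: curr=21, set curr.next=prev(None) | reversed so far: 21
Step 2: curr=6, set curr.next=prev(21) | reversed so far: 6 -> 21
Step 3: curr=25, set curr.next=prev(6) | reversed so far: 25 -> 6 -> 21
Step 4: curr=8, set curr.next=prev(25) | reversed so far: 8 -> 25 -> 6 -> 21
Step 5: curr=7, set curr.next=prev(8) | reversed so far: 7 -> 8 -> 25 -> 6 -> 21
Step 6: curr=5, set curr.next=prev(7) | reversed so far: 5 -> 7 -> 8 -> 25 -> 6 -> 21

5 -> 7 -> 8 -> 25 -> 6 -> 21 -> None


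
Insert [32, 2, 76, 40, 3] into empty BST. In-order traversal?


Insert 32: root
Insert 2: L from 32
Insert 76: R from 32
Insert 40: R from 32 -> L from 76
Insert 3: L from 32 -> R from 2

In-order: [2, 3, 32, 40, 76]


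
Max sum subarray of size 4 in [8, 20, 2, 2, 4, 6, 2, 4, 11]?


[0:4]: 32
[1:5]: 28
[2:6]: 14
[3:7]: 14
[4:8]: 16
[5:9]: 23

Max: 32 at [0:4]


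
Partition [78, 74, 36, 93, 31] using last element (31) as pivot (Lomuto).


Pivot: 31
Place pivot at 0: [31, 74, 36, 93, 78]

Partitioned: [31, 74, 36, 93, 78]


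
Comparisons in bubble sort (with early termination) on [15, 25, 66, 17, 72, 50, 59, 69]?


Algorithm: bubble sort (with early termination)
Input: [15, 25, 66, 17, 72, 50, 59, 69]
Sorted: [15, 17, 25, 50, 59, 66, 69, 72]

18


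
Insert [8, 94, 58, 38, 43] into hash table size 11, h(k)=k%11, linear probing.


Insert 8: h=8 -> slot 8
Insert 94: h=6 -> slot 6
Insert 58: h=3 -> slot 3
Insert 38: h=5 -> slot 5
Insert 43: h=10 -> slot 10

Table: [None, None, None, 58, None, 38, 94, None, 8, None, 43]


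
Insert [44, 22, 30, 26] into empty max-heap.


Insert 44: [44]
Insert 22: [44, 22]
Insert 30: [44, 22, 30]
Insert 26: [44, 26, 30, 22]

Final heap: [44, 26, 30, 22]


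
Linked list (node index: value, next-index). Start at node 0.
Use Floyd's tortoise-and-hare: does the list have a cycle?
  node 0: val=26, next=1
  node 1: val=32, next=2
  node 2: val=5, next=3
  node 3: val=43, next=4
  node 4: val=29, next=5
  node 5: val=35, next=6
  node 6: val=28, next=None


Floyd's tortoise (slow, +1) and hare (fast, +2):
  init: slow=0, fast=0
  step 1: slow=1, fast=2
  step 2: slow=2, fast=4
  step 3: slow=3, fast=6
  step 4: fast -> None, no cycle

Cycle: no


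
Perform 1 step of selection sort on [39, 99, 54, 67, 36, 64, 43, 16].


Initial: [39, 99, 54, 67, 36, 64, 43, 16]
Step 1: min=16 at 7
  Swap: [16, 99, 54, 67, 36, 64, 43, 39]

After 1 step: [16, 99, 54, 67, 36, 64, 43, 39]


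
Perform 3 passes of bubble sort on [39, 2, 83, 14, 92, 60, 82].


Initial: [39, 2, 83, 14, 92, 60, 82]
Pass 1: [2, 39, 14, 83, 60, 82, 92] (4 swaps)
Pass 2: [2, 14, 39, 60, 82, 83, 92] (3 swaps)
Pass 3: [2, 14, 39, 60, 82, 83, 92] (0 swaps)

After 3 passes: [2, 14, 39, 60, 82, 83, 92]


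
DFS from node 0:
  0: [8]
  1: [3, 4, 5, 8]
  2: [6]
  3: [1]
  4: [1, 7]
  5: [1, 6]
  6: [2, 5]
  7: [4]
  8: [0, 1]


Visit 0, push [8]
Visit 8, push [1]
Visit 1, push [5, 4, 3]
Visit 3, push []
Visit 4, push [7]
Visit 7, push []
Visit 5, push [6]
Visit 6, push [2]
Visit 2, push []

DFS order: [0, 8, 1, 3, 4, 7, 5, 6, 2]


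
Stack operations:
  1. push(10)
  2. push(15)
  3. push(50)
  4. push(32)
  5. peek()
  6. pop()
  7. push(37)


push(10) -> [10]
push(15) -> [10, 15]
push(50) -> [10, 15, 50]
push(32) -> [10, 15, 50, 32]
peek()->32
pop()->32, [10, 15, 50]
push(37) -> [10, 15, 50, 37]

Final stack: [10, 15, 50, 37]


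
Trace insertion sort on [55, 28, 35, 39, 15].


Initial: [55, 28, 35, 39, 15]
Insert 28: [28, 55, 35, 39, 15]
Insert 35: [28, 35, 55, 39, 15]
Insert 39: [28, 35, 39, 55, 15]
Insert 15: [15, 28, 35, 39, 55]

Sorted: [15, 28, 35, 39, 55]


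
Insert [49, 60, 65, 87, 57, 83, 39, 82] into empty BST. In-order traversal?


Insert 49: root
Insert 60: R from 49
Insert 65: R from 49 -> R from 60
Insert 87: R from 49 -> R from 60 -> R from 65
Insert 57: R from 49 -> L from 60
Insert 83: R from 49 -> R from 60 -> R from 65 -> L from 87
Insert 39: L from 49
Insert 82: R from 49 -> R from 60 -> R from 65 -> L from 87 -> L from 83

In-order: [39, 49, 57, 60, 65, 82, 83, 87]


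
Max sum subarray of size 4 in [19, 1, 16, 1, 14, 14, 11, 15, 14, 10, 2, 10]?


[0:4]: 37
[1:5]: 32
[2:6]: 45
[3:7]: 40
[4:8]: 54
[5:9]: 54
[6:10]: 50
[7:11]: 41
[8:12]: 36

Max: 54 at [4:8]


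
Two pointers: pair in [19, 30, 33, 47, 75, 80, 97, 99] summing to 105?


lo=0(19)+hi=7(99)=118
lo=0(19)+hi=6(97)=116
lo=0(19)+hi=5(80)=99
lo=1(30)+hi=5(80)=110
lo=1(30)+hi=4(75)=105

Yes: 30+75=105


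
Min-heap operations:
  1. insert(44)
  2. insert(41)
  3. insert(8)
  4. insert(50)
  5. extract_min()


insert(44) -> [44]
insert(41) -> [41, 44]
insert(8) -> [8, 44, 41]
insert(50) -> [8, 44, 41, 50]
extract_min()->8, [41, 44, 50]

Final heap: [41, 44, 50]


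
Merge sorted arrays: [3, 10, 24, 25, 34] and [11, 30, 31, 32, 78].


Take 3 from A
Take 10 from A
Take 11 from B
Take 24 from A
Take 25 from A
Take 30 from B
Take 31 from B
Take 32 from B
Take 34 from A

Merged: [3, 10, 11, 24, 25, 30, 31, 32, 34, 78]


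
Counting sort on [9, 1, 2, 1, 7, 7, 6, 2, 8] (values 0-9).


Input: [9, 1, 2, 1, 7, 7, 6, 2, 8]
Counts: [0, 2, 2, 0, 0, 0, 1, 2, 1, 1]

Sorted: [1, 1, 2, 2, 6, 7, 7, 8, 9]


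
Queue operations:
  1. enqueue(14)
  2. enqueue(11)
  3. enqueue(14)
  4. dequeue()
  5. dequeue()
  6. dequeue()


enqueue(14) -> [14]
enqueue(11) -> [14, 11]
enqueue(14) -> [14, 11, 14]
dequeue()->14, [11, 14]
dequeue()->11, [14]
dequeue()->14, []

Final queue: []


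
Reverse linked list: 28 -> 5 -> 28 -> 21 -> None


Step 1: curr=28, set curr.next=prev(None) | reversed so far: 28
Step 2: curr=5, set curr.next=prev(28) | reversed so far: 5 -> 28
Step 3: curr=28, set curr.next=prev(5) | reversed so far: 28 -> 5 -> 28
Step 4: curr=21, set curr.next=prev(28) | reversed so far: 21 -> 28 -> 5 -> 28

21 -> 28 -> 5 -> 28 -> None


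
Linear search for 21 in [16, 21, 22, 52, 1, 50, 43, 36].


i=0: 16!=21
i=1: 21==21 found!

Found at 1, 2 comps


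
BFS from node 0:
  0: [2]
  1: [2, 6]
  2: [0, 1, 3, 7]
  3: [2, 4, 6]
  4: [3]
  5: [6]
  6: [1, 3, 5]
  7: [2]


Visit 0, enqueue [2]
Visit 2, enqueue [1, 3, 7]
Visit 1, enqueue [6]
Visit 3, enqueue [4]
Visit 7, enqueue []
Visit 6, enqueue [5]
Visit 4, enqueue []
Visit 5, enqueue []

BFS order: [0, 2, 1, 3, 7, 6, 4, 5]


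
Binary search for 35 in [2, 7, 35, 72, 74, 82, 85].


Step 1: lo=0, hi=6, mid=3, val=72
Step 2: lo=0, hi=2, mid=1, val=7
Step 3: lo=2, hi=2, mid=2, val=35

Found at index 2


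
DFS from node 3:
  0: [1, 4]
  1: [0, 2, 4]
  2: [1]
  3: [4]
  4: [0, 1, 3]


Visit 3, push [4]
Visit 4, push [1, 0]
Visit 0, push [1]
Visit 1, push [2]
Visit 2, push []

DFS order: [3, 4, 0, 1, 2]


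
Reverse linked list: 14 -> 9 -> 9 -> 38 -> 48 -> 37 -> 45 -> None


Step 1: curr=14, set curr.next=prev(None) | reversed so far: 14
Step 2: curr=9, set curr.next=prev(14) | reversed so far: 9 -> 14
Step 3: curr=9, set curr.next=prev(9) | reversed so far: 9 -> 9 -> 14
Step 4: curr=38, set curr.next=prev(9) | reversed so far: 38 -> 9 -> 9 -> 14
Step 5: curr=48, set curr.next=prev(38) | reversed so far: 48 -> 38 -> 9 -> 9 -> 14
Step 6: curr=37, set curr.next=prev(48) | reversed so far: 37 -> 48 -> 38 -> 9 -> 9 -> 14
Step 7: curr=45, set curr.next=prev(37) | reversed so far: 45 -> 37 -> 48 -> 38 -> 9 -> 9 -> 14

45 -> 37 -> 48 -> 38 -> 9 -> 9 -> 14 -> None


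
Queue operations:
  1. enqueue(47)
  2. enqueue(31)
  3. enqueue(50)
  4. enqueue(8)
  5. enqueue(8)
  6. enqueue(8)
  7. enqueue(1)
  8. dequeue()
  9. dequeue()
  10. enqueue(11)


enqueue(47) -> [47]
enqueue(31) -> [47, 31]
enqueue(50) -> [47, 31, 50]
enqueue(8) -> [47, 31, 50, 8]
enqueue(8) -> [47, 31, 50, 8, 8]
enqueue(8) -> [47, 31, 50, 8, 8, 8]
enqueue(1) -> [47, 31, 50, 8, 8, 8, 1]
dequeue()->47, [31, 50, 8, 8, 8, 1]
dequeue()->31, [50, 8, 8, 8, 1]
enqueue(11) -> [50, 8, 8, 8, 1, 11]

Final queue: [50, 8, 8, 8, 1, 11]


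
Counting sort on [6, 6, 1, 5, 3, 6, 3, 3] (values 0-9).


Input: [6, 6, 1, 5, 3, 6, 3, 3]
Counts: [0, 1, 0, 3, 0, 1, 3, 0, 0, 0]

Sorted: [1, 3, 3, 3, 5, 6, 6, 6]


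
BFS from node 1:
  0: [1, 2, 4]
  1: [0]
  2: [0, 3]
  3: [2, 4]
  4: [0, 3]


Visit 1, enqueue [0]
Visit 0, enqueue [2, 4]
Visit 2, enqueue [3]
Visit 4, enqueue []
Visit 3, enqueue []

BFS order: [1, 0, 2, 4, 3]


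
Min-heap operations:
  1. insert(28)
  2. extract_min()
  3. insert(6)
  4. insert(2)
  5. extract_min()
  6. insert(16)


insert(28) -> [28]
extract_min()->28, []
insert(6) -> [6]
insert(2) -> [2, 6]
extract_min()->2, [6]
insert(16) -> [6, 16]

Final heap: [6, 16]


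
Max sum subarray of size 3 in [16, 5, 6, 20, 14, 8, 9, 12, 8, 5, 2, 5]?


[0:3]: 27
[1:4]: 31
[2:5]: 40
[3:6]: 42
[4:7]: 31
[5:8]: 29
[6:9]: 29
[7:10]: 25
[8:11]: 15
[9:12]: 12

Max: 42 at [3:6]


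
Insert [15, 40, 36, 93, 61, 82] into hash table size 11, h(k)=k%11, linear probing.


Insert 15: h=4 -> slot 4
Insert 40: h=7 -> slot 7
Insert 36: h=3 -> slot 3
Insert 93: h=5 -> slot 5
Insert 61: h=6 -> slot 6
Insert 82: h=5, 3 probes -> slot 8

Table: [None, None, None, 36, 15, 93, 61, 40, 82, None, None]


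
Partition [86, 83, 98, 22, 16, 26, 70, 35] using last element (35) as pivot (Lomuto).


Pivot: 35
  22 <= 35: swap -> [22, 83, 98, 86, 16, 26, 70, 35]
  16 <= 35: swap -> [22, 16, 98, 86, 83, 26, 70, 35]
  26 <= 35: swap -> [22, 16, 26, 86, 83, 98, 70, 35]
Place pivot at 3: [22, 16, 26, 35, 83, 98, 70, 86]

Partitioned: [22, 16, 26, 35, 83, 98, 70, 86]


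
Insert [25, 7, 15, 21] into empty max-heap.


Insert 25: [25]
Insert 7: [25, 7]
Insert 15: [25, 7, 15]
Insert 21: [25, 21, 15, 7]

Final heap: [25, 21, 15, 7]


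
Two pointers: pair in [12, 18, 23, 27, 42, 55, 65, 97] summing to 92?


lo=0(12)+hi=7(97)=109
lo=0(12)+hi=6(65)=77
lo=1(18)+hi=6(65)=83
lo=2(23)+hi=6(65)=88
lo=3(27)+hi=6(65)=92

Yes: 27+65=92


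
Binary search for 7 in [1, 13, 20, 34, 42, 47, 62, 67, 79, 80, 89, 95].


Step 1: lo=0, hi=11, mid=5, val=47
Step 2: lo=0, hi=4, mid=2, val=20
Step 3: lo=0, hi=1, mid=0, val=1
Step 4: lo=1, hi=1, mid=1, val=13

Not found


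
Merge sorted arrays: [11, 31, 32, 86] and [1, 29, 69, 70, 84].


Take 1 from B
Take 11 from A
Take 29 from B
Take 31 from A
Take 32 from A
Take 69 from B
Take 70 from B
Take 84 from B

Merged: [1, 11, 29, 31, 32, 69, 70, 84, 86]


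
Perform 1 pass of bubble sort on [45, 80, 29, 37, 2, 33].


Initial: [45, 80, 29, 37, 2, 33]
Pass 1: [45, 29, 37, 2, 33, 80] (4 swaps)

After 1 pass: [45, 29, 37, 2, 33, 80]


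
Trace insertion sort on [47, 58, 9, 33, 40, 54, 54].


Initial: [47, 58, 9, 33, 40, 54, 54]
Insert 58: [47, 58, 9, 33, 40, 54, 54]
Insert 9: [9, 47, 58, 33, 40, 54, 54]
Insert 33: [9, 33, 47, 58, 40, 54, 54]
Insert 40: [9, 33, 40, 47, 58, 54, 54]
Insert 54: [9, 33, 40, 47, 54, 58, 54]
Insert 54: [9, 33, 40, 47, 54, 54, 58]

Sorted: [9, 33, 40, 47, 54, 54, 58]


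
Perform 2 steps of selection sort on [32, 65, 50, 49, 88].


Initial: [32, 65, 50, 49, 88]
Step 1: min=32 at 0
  Swap: [32, 65, 50, 49, 88]
Step 2: min=49 at 3
  Swap: [32, 49, 50, 65, 88]

After 2 steps: [32, 49, 50, 65, 88]


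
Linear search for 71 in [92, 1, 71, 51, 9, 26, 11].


i=0: 92!=71
i=1: 1!=71
i=2: 71==71 found!

Found at 2, 3 comps


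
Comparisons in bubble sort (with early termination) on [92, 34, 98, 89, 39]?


Algorithm: bubble sort (with early termination)
Input: [92, 34, 98, 89, 39]
Sorted: [34, 39, 89, 92, 98]

10


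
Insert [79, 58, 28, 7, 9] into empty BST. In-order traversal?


Insert 79: root
Insert 58: L from 79
Insert 28: L from 79 -> L from 58
Insert 7: L from 79 -> L from 58 -> L from 28
Insert 9: L from 79 -> L from 58 -> L from 28 -> R from 7

In-order: [7, 9, 28, 58, 79]
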